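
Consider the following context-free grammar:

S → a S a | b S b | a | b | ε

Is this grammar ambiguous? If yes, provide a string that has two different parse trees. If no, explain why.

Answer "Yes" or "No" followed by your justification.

No - the grammar is unambiguous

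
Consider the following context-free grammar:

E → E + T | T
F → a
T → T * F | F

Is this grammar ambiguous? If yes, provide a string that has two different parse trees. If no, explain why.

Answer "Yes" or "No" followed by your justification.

No - the grammar is unambiguous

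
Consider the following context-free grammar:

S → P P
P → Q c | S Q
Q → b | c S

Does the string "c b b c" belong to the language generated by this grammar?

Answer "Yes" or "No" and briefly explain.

No - no valid derivation exists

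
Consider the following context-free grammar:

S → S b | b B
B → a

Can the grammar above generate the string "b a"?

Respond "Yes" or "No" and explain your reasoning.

Yes - a valid derivation exists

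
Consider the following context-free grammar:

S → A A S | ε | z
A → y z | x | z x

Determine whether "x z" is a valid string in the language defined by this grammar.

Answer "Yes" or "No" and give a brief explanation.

No - no valid derivation exists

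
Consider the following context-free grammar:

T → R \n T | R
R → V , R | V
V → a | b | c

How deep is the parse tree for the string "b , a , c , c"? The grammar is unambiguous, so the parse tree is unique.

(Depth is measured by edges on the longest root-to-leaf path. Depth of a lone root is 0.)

6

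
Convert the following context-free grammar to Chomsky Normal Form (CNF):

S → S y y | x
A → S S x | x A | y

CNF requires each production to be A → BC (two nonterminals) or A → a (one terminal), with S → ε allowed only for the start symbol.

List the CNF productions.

TY → y; S → x; TX → x; A → y; S → S X0; X0 → TY TY; A → S X1; X1 → S TX; A → TX A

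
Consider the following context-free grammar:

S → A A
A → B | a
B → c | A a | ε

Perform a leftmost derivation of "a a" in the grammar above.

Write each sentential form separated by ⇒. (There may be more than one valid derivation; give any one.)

S ⇒ A A ⇒ a A ⇒ a a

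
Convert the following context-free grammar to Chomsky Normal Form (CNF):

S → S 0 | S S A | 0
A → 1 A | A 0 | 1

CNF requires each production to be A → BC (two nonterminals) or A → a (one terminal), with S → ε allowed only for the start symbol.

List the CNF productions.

T0 → 0; S → 0; T1 → 1; A → 1; S → S T0; S → S X0; X0 → S A; A → T1 A; A → A T0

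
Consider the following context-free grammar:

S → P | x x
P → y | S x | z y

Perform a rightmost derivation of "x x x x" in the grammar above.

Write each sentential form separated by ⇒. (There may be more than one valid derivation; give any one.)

S ⇒ P ⇒ S x ⇒ P x ⇒ S x x ⇒ x x x x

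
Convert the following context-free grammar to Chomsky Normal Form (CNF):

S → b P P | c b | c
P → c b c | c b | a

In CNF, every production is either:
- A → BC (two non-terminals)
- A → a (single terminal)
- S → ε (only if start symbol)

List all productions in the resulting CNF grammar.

TB → b; TC → c; S → c; P → a; S → TB X0; X0 → P P; S → TC TB; P → TC X1; X1 → TB TC; P → TC TB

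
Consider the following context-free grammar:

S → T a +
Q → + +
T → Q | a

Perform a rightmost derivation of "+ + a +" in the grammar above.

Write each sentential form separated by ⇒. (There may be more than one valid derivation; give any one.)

S ⇒ T a + ⇒ Q a + ⇒ + + a +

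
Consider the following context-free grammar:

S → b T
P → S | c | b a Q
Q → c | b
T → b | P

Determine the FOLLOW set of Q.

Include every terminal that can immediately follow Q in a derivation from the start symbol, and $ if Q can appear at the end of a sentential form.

We compute FOLLOW(Q) using the standard algorithm.
FOLLOW(S) starts with {$}.
FIRST(P) = {b, c}
FIRST(Q) = {b, c}
FIRST(S) = {b}
FIRST(T) = {b, c}
FOLLOW(P) = {$}
FOLLOW(Q) = {$}
FOLLOW(S) = {$}
FOLLOW(T) = {$}
Therefore, FOLLOW(Q) = {$}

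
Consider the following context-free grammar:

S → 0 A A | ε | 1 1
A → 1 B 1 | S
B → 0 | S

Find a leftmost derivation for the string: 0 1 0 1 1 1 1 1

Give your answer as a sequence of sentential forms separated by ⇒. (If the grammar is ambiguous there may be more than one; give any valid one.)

S ⇒ 0 A A ⇒ 0 1 B 1 A ⇒ 0 1 0 1 A ⇒ 0 1 0 1 1 B 1 ⇒ 0 1 0 1 1 S 1 ⇒ 0 1 0 1 1 1 1 1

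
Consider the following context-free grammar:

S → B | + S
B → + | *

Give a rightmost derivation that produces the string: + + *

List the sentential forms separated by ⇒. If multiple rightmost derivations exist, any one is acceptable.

S ⇒ + S ⇒ + + S ⇒ + + B ⇒ + + *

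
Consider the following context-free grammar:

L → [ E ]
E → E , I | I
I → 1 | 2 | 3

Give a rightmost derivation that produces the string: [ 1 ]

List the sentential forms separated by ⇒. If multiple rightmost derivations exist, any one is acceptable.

L ⇒ [ E ] ⇒ [ I ] ⇒ [ 1 ]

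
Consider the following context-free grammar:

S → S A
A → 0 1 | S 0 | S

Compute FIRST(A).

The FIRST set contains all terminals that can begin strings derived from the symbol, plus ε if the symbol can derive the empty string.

We compute FIRST(A) using the standard algorithm.
FIRST(A) = {0}
FIRST(S) = {}
Therefore, FIRST(A) = {0}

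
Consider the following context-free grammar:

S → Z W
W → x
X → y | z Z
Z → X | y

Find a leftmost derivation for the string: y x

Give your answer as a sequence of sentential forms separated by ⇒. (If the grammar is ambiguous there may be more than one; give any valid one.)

S ⇒ Z W ⇒ X W ⇒ y W ⇒ y x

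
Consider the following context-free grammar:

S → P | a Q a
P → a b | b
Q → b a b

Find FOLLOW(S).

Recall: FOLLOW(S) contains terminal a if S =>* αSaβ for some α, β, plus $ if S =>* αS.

We compute FOLLOW(S) using the standard algorithm.
FOLLOW(S) starts with {$}.
FIRST(P) = {a, b}
FIRST(Q) = {b}
FIRST(S) = {a, b}
FOLLOW(P) = {$}
FOLLOW(Q) = {a}
FOLLOW(S) = {$}
Therefore, FOLLOW(S) = {$}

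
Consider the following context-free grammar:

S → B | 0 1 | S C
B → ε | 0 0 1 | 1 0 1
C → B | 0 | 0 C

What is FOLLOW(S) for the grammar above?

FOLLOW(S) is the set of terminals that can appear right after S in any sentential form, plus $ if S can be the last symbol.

We compute FOLLOW(S) using the standard algorithm.
FOLLOW(S) starts with {$}.
FIRST(B) = {0, 1, ε}
FIRST(C) = {0, 1, ε}
FIRST(S) = {0, 1, ε}
FOLLOW(B) = {$, 0, 1}
FOLLOW(C) = {$, 0, 1}
FOLLOW(S) = {$, 0, 1}
Therefore, FOLLOW(S) = {$, 0, 1}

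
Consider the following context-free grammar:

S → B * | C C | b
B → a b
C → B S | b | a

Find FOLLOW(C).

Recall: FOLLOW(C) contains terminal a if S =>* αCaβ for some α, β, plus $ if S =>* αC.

We compute FOLLOW(C) using the standard algorithm.
FOLLOW(S) starts with {$}.
FIRST(B) = {a}
FIRST(C) = {a, b}
FIRST(S) = {a, b}
FOLLOW(B) = {*, a, b}
FOLLOW(C) = {$, a, b}
FOLLOW(S) = {$, a, b}
Therefore, FOLLOW(C) = {$, a, b}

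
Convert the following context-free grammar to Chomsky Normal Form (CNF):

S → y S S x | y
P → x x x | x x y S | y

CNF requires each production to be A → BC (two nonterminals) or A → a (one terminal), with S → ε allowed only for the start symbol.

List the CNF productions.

TY → y; TX → x; S → y; P → y; S → TY X0; X0 → S X1; X1 → S TX; P → TX X2; X2 → TX TX; P → TX X3; X3 → TX X4; X4 → TY S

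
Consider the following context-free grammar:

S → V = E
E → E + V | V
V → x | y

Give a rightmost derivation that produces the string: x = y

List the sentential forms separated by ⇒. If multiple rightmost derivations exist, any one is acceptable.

S ⇒ V = E ⇒ V = V ⇒ V = y ⇒ x = y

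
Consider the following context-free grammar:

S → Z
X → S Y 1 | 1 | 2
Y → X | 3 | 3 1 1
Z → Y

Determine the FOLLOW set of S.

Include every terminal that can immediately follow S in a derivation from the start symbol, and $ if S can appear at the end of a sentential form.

We compute FOLLOW(S) using the standard algorithm.
FOLLOW(S) starts with {$}.
FIRST(S) = {1, 2, 3}
FIRST(X) = {1, 2, 3}
FIRST(Y) = {1, 2, 3}
FIRST(Z) = {1, 2, 3}
FOLLOW(S) = {$, 1, 2, 3}
FOLLOW(X) = {$, 1, 2, 3}
FOLLOW(Y) = {$, 1, 2, 3}
FOLLOW(Z) = {$, 1, 2, 3}
Therefore, FOLLOW(S) = {$, 1, 2, 3}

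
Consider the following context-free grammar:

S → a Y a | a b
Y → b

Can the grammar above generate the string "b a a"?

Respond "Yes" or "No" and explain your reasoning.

No - no valid derivation exists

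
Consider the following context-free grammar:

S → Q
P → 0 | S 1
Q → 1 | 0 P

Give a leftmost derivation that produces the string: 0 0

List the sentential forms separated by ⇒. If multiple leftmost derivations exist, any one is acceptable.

S ⇒ Q ⇒ 0 P ⇒ 0 0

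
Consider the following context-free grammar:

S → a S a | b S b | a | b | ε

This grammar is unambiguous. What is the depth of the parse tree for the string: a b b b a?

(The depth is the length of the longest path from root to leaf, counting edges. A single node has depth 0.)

3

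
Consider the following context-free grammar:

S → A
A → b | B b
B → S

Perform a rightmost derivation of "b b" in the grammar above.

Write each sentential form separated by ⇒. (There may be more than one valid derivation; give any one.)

S ⇒ A ⇒ B b ⇒ S b ⇒ A b ⇒ b b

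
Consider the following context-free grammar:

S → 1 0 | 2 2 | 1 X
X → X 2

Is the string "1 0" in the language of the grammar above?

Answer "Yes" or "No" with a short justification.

Yes - a valid derivation exists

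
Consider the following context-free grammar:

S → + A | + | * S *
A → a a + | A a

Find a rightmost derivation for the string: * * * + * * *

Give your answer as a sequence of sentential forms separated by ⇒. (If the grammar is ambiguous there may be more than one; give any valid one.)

S ⇒ * S * ⇒ * * S * * ⇒ * * * S * * * ⇒ * * * + * * *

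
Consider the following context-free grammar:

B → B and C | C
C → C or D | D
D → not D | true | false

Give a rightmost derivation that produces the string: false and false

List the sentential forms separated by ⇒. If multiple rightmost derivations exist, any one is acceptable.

B ⇒ B and C ⇒ B and D ⇒ B and false ⇒ C and false ⇒ D and false ⇒ false and false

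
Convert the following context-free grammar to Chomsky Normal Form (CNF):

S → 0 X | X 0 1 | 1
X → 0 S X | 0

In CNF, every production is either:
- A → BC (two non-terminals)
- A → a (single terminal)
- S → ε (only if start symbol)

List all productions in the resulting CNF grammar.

T0 → 0; T1 → 1; S → 1; X → 0; S → T0 X; S → X X0; X0 → T0 T1; X → T0 X1; X1 → S X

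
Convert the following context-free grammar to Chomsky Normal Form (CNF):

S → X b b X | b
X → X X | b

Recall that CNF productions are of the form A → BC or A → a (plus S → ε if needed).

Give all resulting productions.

TB → b; S → b; X → b; S → X X0; X0 → TB X1; X1 → TB X; X → X X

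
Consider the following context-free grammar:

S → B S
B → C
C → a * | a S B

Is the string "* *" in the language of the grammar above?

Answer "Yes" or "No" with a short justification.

No - no valid derivation exists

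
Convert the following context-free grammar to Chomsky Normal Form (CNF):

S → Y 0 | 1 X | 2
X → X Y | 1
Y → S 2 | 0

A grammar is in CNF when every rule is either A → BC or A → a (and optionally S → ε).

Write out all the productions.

T0 → 0; T1 → 1; S → 2; X → 1; T2 → 2; Y → 0; S → Y T0; S → T1 X; X → X Y; Y → S T2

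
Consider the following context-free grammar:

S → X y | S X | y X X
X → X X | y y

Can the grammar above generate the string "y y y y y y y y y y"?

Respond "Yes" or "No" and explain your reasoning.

No - no valid derivation exists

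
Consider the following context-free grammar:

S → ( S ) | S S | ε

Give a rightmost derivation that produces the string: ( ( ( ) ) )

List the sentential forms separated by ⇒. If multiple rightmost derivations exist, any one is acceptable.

S ⇒ ( S ) ⇒ ( ( S ) ) ⇒ ( ( ( S ) ) ) ⇒ ( ( ( ) ) )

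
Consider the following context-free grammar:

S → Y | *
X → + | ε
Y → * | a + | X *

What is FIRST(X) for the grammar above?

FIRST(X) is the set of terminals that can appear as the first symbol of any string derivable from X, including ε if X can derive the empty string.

We compute FIRST(X) using the standard algorithm.
FIRST(S) = {*, +, a}
FIRST(X) = {+, ε}
FIRST(Y) = {*, +, a}
Therefore, FIRST(X) = {+, ε}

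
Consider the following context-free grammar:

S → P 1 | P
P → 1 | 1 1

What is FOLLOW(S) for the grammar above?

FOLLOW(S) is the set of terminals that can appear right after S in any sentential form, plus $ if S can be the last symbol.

We compute FOLLOW(S) using the standard algorithm.
FOLLOW(S) starts with {$}.
FIRST(P) = {1}
FIRST(S) = {1}
FOLLOW(P) = {$, 1}
FOLLOW(S) = {$}
Therefore, FOLLOW(S) = {$}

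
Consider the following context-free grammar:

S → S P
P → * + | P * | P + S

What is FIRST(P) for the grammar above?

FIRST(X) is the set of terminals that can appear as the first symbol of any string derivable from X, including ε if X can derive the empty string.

We compute FIRST(P) using the standard algorithm.
FIRST(P) = {*}
FIRST(S) = {}
Therefore, FIRST(P) = {*}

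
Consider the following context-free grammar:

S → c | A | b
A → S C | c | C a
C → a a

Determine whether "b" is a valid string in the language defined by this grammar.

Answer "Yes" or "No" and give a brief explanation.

Yes - a valid derivation exists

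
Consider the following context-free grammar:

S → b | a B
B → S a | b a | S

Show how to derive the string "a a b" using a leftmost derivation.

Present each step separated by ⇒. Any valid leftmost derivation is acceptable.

S ⇒ a B ⇒ a S ⇒ a a B ⇒ a a S ⇒ a a b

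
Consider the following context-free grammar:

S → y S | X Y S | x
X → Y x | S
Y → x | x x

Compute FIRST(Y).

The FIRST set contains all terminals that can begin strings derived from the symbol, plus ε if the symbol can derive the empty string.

We compute FIRST(Y) using the standard algorithm.
FIRST(S) = {x, y}
FIRST(X) = {x, y}
FIRST(Y) = {x}
Therefore, FIRST(Y) = {x}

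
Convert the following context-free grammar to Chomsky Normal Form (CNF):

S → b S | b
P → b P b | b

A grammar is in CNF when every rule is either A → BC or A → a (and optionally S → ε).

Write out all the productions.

TB → b; S → b; P → b; S → TB S; P → TB X0; X0 → P TB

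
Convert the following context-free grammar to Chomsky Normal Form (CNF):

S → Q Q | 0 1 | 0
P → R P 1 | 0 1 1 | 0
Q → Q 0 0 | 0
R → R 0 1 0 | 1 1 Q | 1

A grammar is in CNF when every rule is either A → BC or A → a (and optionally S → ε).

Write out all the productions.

T0 → 0; T1 → 1; S → 0; P → 0; Q → 0; R → 1; S → Q Q; S → T0 T1; P → R X0; X0 → P T1; P → T0 X1; X1 → T1 T1; Q → Q X2; X2 → T0 T0; R → R X3; X3 → T0 X4; X4 → T1 T0; R → T1 X5; X5 → T1 Q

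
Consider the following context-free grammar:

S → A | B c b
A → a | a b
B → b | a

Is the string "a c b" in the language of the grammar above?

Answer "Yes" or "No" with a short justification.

Yes - a valid derivation exists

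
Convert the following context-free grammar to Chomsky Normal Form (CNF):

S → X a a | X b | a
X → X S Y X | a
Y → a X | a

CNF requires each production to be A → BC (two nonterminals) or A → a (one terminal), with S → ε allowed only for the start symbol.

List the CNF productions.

TA → a; TB → b; S → a; X → a; Y → a; S → X X0; X0 → TA TA; S → X TB; X → X X1; X1 → S X2; X2 → Y X; Y → TA X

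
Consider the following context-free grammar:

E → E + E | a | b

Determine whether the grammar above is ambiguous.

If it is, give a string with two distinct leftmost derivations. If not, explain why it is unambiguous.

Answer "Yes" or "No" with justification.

Yes - the string 'b + b + b + b + b' has two distinct leftmost derivations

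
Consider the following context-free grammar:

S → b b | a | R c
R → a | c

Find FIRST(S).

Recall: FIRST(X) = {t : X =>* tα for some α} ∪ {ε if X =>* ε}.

We compute FIRST(S) using the standard algorithm.
FIRST(R) = {a, c}
FIRST(S) = {a, b, c}
Therefore, FIRST(S) = {a, b, c}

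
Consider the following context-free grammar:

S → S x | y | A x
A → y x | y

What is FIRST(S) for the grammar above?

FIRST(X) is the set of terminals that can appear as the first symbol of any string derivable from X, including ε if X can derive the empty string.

We compute FIRST(S) using the standard algorithm.
FIRST(A) = {y}
FIRST(S) = {y}
Therefore, FIRST(S) = {y}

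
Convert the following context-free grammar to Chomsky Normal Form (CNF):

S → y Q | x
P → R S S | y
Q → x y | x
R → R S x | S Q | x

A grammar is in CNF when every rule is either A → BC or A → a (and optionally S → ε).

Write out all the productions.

TY → y; S → x; P → y; TX → x; Q → x; R → x; S → TY Q; P → R X0; X0 → S S; Q → TX TY; R → R X1; X1 → S TX; R → S Q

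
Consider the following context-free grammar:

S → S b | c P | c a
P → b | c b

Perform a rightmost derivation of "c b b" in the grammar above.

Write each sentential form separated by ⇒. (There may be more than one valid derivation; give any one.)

S ⇒ S b ⇒ c P b ⇒ c b b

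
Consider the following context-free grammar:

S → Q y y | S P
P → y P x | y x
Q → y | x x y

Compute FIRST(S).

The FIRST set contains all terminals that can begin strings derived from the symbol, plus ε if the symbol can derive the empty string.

We compute FIRST(S) using the standard algorithm.
FIRST(P) = {y}
FIRST(Q) = {x, y}
FIRST(S) = {x, y}
Therefore, FIRST(S) = {x, y}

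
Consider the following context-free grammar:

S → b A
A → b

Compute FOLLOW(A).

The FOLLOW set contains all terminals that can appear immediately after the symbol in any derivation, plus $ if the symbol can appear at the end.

We compute FOLLOW(A) using the standard algorithm.
FOLLOW(S) starts with {$}.
FIRST(A) = {b}
FIRST(S) = {b}
FOLLOW(A) = {$}
FOLLOW(S) = {$}
Therefore, FOLLOW(A) = {$}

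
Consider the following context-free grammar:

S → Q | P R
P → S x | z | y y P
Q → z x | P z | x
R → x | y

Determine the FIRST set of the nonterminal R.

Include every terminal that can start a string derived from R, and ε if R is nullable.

We compute FIRST(R) using the standard algorithm.
FIRST(P) = {x, y, z}
FIRST(Q) = {x, y, z}
FIRST(R) = {x, y}
FIRST(S) = {x, y, z}
Therefore, FIRST(R) = {x, y}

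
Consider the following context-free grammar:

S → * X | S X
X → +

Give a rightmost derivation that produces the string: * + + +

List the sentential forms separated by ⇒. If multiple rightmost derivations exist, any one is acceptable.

S ⇒ S X ⇒ S + ⇒ S X + ⇒ S + + ⇒ * X + + ⇒ * + + +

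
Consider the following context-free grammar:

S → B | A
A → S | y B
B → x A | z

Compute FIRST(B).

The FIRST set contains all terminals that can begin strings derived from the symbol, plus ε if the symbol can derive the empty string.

We compute FIRST(B) using the standard algorithm.
FIRST(A) = {x, y, z}
FIRST(B) = {x, z}
FIRST(S) = {x, y, z}
Therefore, FIRST(B) = {x, z}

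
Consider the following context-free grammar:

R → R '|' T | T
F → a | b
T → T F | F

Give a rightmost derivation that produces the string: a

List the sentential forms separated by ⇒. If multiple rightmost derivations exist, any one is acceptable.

R ⇒ T ⇒ F ⇒ a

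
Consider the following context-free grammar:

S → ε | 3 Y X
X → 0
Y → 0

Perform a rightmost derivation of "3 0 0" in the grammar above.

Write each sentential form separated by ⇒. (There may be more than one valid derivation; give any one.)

S ⇒ 3 Y X ⇒ 3 Y 0 ⇒ 3 0 0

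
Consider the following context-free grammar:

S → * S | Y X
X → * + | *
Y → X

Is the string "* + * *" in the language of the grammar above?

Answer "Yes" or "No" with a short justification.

No - no valid derivation exists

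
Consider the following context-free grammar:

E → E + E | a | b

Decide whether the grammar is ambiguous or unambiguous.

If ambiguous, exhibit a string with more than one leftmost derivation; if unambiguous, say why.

Ambiguous - the string 'b + b + b + a + b' has two distinct leftmost derivations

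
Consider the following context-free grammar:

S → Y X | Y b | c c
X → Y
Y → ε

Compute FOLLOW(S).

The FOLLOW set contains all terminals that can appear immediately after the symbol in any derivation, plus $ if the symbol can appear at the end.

We compute FOLLOW(S) using the standard algorithm.
FOLLOW(S) starts with {$}.
FIRST(S) = {b, c, ε}
FIRST(X) = {ε}
FIRST(Y) = {ε}
FOLLOW(S) = {$}
FOLLOW(X) = {$}
FOLLOW(Y) = {$, b}
Therefore, FOLLOW(S) = {$}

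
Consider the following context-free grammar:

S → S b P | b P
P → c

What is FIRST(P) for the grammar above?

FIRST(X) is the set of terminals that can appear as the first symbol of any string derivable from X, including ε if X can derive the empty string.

We compute FIRST(P) using the standard algorithm.
FIRST(P) = {c}
FIRST(S) = {b}
Therefore, FIRST(P) = {c}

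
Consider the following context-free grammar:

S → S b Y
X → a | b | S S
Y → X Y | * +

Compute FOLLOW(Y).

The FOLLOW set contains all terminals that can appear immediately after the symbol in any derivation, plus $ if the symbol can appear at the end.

We compute FOLLOW(Y) using the standard algorithm.
FOLLOW(S) starts with {$}.
FIRST(S) = {}
FIRST(X) = {a, b}
FIRST(Y) = {*, a, b}
FOLLOW(S) = {$, *, a, b}
FOLLOW(X) = {*, a, b}
FOLLOW(Y) = {$, *, a, b}
Therefore, FOLLOW(Y) = {$, *, a, b}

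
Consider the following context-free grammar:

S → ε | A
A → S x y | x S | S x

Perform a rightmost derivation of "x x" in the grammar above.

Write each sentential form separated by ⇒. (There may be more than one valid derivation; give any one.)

S ⇒ A ⇒ x S ⇒ x A ⇒ x x S ⇒ x x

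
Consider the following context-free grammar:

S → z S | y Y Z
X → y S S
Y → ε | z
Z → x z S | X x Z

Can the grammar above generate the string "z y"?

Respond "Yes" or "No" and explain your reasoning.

No - no valid derivation exists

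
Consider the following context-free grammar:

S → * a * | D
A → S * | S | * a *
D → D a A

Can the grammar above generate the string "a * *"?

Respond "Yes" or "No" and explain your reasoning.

No - no valid derivation exists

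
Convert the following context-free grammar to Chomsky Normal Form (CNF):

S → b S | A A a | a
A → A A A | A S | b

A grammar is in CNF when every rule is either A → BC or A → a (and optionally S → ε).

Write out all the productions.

TB → b; TA → a; S → a; A → b; S → TB S; S → A X0; X0 → A TA; A → A X1; X1 → A A; A → A S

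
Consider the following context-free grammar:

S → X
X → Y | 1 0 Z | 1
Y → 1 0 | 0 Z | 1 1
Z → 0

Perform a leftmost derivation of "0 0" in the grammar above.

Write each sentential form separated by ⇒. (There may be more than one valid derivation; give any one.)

S ⇒ X ⇒ Y ⇒ 0 Z ⇒ 0 0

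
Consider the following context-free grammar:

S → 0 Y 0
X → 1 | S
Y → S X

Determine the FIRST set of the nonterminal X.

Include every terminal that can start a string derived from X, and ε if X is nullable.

We compute FIRST(X) using the standard algorithm.
FIRST(S) = {0}
FIRST(X) = {0, 1}
FIRST(Y) = {0}
Therefore, FIRST(X) = {0, 1}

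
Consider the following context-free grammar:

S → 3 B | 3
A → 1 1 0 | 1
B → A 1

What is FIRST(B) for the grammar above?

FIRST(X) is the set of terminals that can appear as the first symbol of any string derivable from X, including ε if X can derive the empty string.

We compute FIRST(B) using the standard algorithm.
FIRST(A) = {1}
FIRST(B) = {1}
FIRST(S) = {3}
Therefore, FIRST(B) = {1}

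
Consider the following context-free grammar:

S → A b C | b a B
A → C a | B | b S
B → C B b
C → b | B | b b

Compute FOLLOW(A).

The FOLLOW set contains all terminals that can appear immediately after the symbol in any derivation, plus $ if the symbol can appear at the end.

We compute FOLLOW(A) using the standard algorithm.
FOLLOW(S) starts with {$}.
FIRST(A) = {b}
FIRST(B) = {b}
FIRST(C) = {b}
FIRST(S) = {b}
FOLLOW(A) = {b}
FOLLOW(B) = {$, a, b}
FOLLOW(C) = {$, a, b}
FOLLOW(S) = {$, b}
Therefore, FOLLOW(A) = {b}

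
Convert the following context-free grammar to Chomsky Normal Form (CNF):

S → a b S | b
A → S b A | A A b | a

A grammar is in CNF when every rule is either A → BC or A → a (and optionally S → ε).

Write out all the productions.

TA → a; TB → b; S → b; A → a; S → TA X0; X0 → TB S; A → S X1; X1 → TB A; A → A X2; X2 → A TB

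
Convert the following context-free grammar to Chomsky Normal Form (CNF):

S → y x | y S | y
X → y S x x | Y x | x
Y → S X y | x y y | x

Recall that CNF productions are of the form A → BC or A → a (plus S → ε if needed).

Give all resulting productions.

TY → y; TX → x; S → y; X → x; Y → x; S → TY TX; S → TY S; X → TY X0; X0 → S X1; X1 → TX TX; X → Y TX; Y → S X2; X2 → X TY; Y → TX X3; X3 → TY TY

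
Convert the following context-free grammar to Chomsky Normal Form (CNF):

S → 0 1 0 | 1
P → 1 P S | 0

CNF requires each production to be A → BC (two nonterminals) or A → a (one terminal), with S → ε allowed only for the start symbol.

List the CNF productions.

T0 → 0; T1 → 1; S → 1; P → 0; S → T0 X0; X0 → T1 T0; P → T1 X1; X1 → P S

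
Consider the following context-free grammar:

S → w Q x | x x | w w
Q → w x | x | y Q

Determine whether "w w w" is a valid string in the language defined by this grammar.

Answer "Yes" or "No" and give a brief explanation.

No - no valid derivation exists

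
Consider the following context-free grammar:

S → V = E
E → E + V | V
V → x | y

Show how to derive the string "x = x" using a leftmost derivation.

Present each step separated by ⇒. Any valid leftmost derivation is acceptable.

S ⇒ V = E ⇒ x = E ⇒ x = V ⇒ x = x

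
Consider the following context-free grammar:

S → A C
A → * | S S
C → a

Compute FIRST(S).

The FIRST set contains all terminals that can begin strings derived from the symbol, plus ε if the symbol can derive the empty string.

We compute FIRST(S) using the standard algorithm.
FIRST(A) = {*}
FIRST(C) = {a}
FIRST(S) = {*}
Therefore, FIRST(S) = {*}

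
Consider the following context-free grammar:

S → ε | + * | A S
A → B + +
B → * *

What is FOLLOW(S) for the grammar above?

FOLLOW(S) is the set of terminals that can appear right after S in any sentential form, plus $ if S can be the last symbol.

We compute FOLLOW(S) using the standard algorithm.
FOLLOW(S) starts with {$}.
FIRST(A) = {*}
FIRST(B) = {*}
FIRST(S) = {*, +, ε}
FOLLOW(A) = {$, *, +}
FOLLOW(B) = {+}
FOLLOW(S) = {$}
Therefore, FOLLOW(S) = {$}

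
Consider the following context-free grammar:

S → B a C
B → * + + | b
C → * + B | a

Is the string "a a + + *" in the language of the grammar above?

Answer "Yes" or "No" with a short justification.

No - no valid derivation exists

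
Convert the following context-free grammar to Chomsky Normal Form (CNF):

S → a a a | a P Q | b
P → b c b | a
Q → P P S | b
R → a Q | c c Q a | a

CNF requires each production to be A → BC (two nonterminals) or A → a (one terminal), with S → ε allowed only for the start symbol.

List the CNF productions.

TA → a; S → b; TB → b; TC → c; P → a; Q → b; R → a; S → TA X0; X0 → TA TA; S → TA X1; X1 → P Q; P → TB X2; X2 → TC TB; Q → P X3; X3 → P S; R → TA Q; R → TC X4; X4 → TC X5; X5 → Q TA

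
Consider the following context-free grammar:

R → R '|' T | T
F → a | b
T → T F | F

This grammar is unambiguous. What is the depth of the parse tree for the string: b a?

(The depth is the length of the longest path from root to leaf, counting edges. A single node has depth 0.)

4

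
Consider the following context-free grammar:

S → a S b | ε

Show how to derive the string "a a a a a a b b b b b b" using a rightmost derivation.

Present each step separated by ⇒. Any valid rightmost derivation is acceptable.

S ⇒ a S b ⇒ a a S b b ⇒ a a a S b b b ⇒ a a a a S b b b b ⇒ a a a a a S b b b b b ⇒ a a a a a a S b b b b b b ⇒ a a a a a a b b b b b b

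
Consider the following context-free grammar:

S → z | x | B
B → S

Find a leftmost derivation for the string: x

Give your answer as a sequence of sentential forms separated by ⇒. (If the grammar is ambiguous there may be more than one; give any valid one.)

S ⇒ B ⇒ S ⇒ x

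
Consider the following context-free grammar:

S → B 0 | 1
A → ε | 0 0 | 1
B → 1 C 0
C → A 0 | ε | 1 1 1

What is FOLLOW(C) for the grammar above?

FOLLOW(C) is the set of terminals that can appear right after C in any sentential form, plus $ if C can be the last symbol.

We compute FOLLOW(C) using the standard algorithm.
FOLLOW(S) starts with {$}.
FIRST(A) = {0, 1, ε}
FIRST(B) = {1}
FIRST(C) = {0, 1, ε}
FIRST(S) = {1}
FOLLOW(A) = {0}
FOLLOW(B) = {0}
FOLLOW(C) = {0}
FOLLOW(S) = {$}
Therefore, FOLLOW(C) = {0}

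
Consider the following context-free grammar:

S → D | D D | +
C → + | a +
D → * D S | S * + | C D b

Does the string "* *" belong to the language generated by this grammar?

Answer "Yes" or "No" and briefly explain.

No - no valid derivation exists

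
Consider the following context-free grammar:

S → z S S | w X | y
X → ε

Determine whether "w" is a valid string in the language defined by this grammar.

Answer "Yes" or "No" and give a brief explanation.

Yes - a valid derivation exists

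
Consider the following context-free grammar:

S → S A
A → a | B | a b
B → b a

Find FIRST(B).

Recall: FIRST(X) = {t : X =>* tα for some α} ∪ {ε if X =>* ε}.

We compute FIRST(B) using the standard algorithm.
FIRST(A) = {a, b}
FIRST(B) = {b}
FIRST(S) = {}
Therefore, FIRST(B) = {b}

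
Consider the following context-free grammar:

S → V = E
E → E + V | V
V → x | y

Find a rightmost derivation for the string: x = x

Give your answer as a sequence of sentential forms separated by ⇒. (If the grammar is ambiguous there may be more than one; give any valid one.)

S ⇒ V = E ⇒ V = V ⇒ V = x ⇒ x = x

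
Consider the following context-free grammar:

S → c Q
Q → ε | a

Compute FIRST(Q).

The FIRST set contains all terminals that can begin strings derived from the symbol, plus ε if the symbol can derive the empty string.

We compute FIRST(Q) using the standard algorithm.
FIRST(Q) = {a, ε}
FIRST(S) = {c}
Therefore, FIRST(Q) = {a, ε}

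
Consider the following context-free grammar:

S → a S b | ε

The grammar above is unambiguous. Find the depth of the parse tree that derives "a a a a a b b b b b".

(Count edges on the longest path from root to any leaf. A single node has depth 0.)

6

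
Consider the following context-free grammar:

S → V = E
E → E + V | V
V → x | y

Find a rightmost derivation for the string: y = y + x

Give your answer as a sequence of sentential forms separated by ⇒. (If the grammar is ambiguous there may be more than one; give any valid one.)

S ⇒ V = E ⇒ V = E + V ⇒ V = E + x ⇒ V = V + x ⇒ V = y + x ⇒ y = y + x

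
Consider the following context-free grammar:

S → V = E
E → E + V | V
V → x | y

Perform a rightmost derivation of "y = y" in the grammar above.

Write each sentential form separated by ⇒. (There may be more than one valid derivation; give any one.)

S ⇒ V = E ⇒ V = V ⇒ V = y ⇒ y = y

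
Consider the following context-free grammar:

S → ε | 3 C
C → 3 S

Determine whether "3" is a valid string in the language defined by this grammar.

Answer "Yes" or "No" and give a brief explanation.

No - no valid derivation exists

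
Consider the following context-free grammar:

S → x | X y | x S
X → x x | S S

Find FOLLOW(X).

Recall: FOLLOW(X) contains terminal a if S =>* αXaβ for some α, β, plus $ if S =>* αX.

We compute FOLLOW(X) using the standard algorithm.
FOLLOW(S) starts with {$}.
FIRST(S) = {x}
FIRST(X) = {x}
FOLLOW(S) = {$, x, y}
FOLLOW(X) = {y}
Therefore, FOLLOW(X) = {y}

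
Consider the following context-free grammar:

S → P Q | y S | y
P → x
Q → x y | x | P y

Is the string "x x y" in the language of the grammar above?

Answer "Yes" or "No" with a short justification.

Yes - a valid derivation exists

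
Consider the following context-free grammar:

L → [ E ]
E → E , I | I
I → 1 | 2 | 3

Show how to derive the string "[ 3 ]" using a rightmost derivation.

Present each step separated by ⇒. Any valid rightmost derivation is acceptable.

L ⇒ [ E ] ⇒ [ I ] ⇒ [ 3 ]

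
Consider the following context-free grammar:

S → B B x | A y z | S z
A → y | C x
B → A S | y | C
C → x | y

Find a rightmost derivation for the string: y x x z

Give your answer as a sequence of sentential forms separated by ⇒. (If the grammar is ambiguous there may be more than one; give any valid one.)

S ⇒ S z ⇒ B B x z ⇒ B C x z ⇒ B x x z ⇒ y x x z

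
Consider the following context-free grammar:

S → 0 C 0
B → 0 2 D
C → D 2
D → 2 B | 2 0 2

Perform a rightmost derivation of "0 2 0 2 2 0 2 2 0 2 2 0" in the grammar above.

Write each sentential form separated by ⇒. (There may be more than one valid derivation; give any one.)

S ⇒ 0 C 0 ⇒ 0 D 2 0 ⇒ 0 2 B 2 0 ⇒ 0 2 0 2 D 2 0 ⇒ 0 2 0 2 2 B 2 0 ⇒ 0 2 0 2 2 0 2 D 2 0 ⇒ 0 2 0 2 2 0 2 2 0 2 2 0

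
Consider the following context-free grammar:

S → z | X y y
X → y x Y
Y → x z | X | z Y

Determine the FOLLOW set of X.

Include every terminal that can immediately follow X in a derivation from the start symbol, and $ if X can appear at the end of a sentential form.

We compute FOLLOW(X) using the standard algorithm.
FOLLOW(S) starts with {$}.
FIRST(S) = {y, z}
FIRST(X) = {y}
FIRST(Y) = {x, y, z}
FOLLOW(S) = {$}
FOLLOW(X) = {y}
FOLLOW(Y) = {y}
Therefore, FOLLOW(X) = {y}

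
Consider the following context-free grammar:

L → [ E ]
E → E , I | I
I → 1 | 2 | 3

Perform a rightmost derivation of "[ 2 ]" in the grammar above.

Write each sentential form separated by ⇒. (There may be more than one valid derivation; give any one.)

L ⇒ [ E ] ⇒ [ I ] ⇒ [ 2 ]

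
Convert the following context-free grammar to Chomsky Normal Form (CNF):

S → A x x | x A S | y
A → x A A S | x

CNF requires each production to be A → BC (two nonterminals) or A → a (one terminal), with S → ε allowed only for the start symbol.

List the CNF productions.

TX → x; S → y; A → x; S → A X0; X0 → TX TX; S → TX X1; X1 → A S; A → TX X2; X2 → A X3; X3 → A S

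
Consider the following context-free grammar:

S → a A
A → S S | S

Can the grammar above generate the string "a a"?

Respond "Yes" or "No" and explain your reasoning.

No - no valid derivation exists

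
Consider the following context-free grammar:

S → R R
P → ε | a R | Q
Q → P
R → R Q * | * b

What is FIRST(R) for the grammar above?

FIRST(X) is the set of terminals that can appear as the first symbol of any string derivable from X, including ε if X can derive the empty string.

We compute FIRST(R) using the standard algorithm.
FIRST(P) = {a, ε}
FIRST(Q) = {a, ε}
FIRST(R) = {*}
FIRST(S) = {*}
Therefore, FIRST(R) = {*}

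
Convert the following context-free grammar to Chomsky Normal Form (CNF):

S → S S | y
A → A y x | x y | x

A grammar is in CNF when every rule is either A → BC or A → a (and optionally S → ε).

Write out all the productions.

S → y; TY → y; TX → x; A → x; S → S S; A → A X0; X0 → TY TX; A → TX TY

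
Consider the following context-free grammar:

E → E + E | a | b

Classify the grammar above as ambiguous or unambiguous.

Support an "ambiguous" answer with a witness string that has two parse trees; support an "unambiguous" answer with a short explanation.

Ambiguous - the string 'b + b + a + a' has two distinct parse trees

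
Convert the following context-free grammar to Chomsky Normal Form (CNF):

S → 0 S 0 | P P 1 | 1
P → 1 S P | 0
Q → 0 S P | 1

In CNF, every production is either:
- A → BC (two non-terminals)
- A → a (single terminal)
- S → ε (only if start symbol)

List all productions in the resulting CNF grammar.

T0 → 0; T1 → 1; S → 1; P → 0; Q → 1; S → T0 X0; X0 → S T0; S → P X1; X1 → P T1; P → T1 X2; X2 → S P; Q → T0 X3; X3 → S P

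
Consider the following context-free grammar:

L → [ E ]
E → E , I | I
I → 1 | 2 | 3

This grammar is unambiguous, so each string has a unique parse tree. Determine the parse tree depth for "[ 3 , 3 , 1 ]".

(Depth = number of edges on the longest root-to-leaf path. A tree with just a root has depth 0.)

5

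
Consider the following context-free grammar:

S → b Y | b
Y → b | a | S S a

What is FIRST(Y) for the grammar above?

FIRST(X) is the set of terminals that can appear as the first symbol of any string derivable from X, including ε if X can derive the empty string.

We compute FIRST(Y) using the standard algorithm.
FIRST(S) = {b}
FIRST(Y) = {a, b}
Therefore, FIRST(Y) = {a, b}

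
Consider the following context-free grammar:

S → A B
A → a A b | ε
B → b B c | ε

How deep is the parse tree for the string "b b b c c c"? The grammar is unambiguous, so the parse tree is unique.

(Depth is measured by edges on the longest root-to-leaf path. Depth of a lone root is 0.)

5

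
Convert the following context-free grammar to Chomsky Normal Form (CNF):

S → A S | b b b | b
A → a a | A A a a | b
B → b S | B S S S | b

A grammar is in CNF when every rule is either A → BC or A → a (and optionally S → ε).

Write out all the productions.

TB → b; S → b; TA → a; A → b; B → b; S → A S; S → TB X0; X0 → TB TB; A → TA TA; A → A X1; X1 → A X2; X2 → TA TA; B → TB S; B → B X3; X3 → S X4; X4 → S S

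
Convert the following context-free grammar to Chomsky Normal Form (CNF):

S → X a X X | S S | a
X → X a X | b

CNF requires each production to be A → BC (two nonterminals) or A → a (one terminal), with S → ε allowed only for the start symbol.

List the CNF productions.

TA → a; S → a; X → b; S → X X0; X0 → TA X1; X1 → X X; S → S S; X → X X2; X2 → TA X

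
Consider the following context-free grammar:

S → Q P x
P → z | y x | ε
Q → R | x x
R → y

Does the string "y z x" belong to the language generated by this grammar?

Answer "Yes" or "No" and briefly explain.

Yes - a valid derivation exists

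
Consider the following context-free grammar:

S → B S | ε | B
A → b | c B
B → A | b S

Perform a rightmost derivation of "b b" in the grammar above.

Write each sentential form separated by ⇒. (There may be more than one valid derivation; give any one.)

S ⇒ B ⇒ b S ⇒ b B ⇒ b A ⇒ b b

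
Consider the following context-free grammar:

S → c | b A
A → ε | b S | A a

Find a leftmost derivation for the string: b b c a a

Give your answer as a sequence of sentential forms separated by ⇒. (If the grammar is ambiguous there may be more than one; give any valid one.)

S ⇒ b A ⇒ b A a ⇒ b A a a ⇒ b b S a a ⇒ b b c a a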